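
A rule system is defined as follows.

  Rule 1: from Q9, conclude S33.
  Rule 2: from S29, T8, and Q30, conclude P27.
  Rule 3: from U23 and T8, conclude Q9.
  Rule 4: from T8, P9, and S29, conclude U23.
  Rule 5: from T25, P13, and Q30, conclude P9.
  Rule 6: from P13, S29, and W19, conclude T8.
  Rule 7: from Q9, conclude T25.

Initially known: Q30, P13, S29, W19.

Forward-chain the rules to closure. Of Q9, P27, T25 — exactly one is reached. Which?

P27

P13, S29, and W19 hold, so T8 follows (Rule 6).
S29, T8, and Q30 hold, so P27 follows (Rule 2).
T25 would need Q9 (Rule 7), but Q9 is never established. Q9 would need U23 and T8 (Rule 3), but U23 is never established.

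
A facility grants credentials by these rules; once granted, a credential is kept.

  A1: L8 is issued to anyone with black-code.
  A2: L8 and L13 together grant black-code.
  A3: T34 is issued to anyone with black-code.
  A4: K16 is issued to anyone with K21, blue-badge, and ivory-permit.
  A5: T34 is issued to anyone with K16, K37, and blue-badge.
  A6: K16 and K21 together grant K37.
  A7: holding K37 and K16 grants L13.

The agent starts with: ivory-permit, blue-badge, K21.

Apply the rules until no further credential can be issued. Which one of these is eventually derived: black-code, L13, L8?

Holding K21, blue-badge, and ivory-permit grants K16 (A4).
Holding K16 and K21 grants K37 (A6).
Holding K37 and K16 grants L13 (A7).
L8 would need black-code (A1), but black-code is never granted. black-code would need L8 and L13 (A2), but L8 is never granted.

L13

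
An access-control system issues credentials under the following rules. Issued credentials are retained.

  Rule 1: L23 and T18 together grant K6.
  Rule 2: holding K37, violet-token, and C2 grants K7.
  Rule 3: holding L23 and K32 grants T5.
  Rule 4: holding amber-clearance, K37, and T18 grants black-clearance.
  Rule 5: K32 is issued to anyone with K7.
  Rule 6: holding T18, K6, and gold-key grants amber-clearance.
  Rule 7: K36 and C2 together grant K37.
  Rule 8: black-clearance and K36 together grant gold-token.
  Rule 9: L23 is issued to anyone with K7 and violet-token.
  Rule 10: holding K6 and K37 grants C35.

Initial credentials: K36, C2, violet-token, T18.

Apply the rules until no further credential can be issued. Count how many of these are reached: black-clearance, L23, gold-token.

1

Holding K36 and C2 grants K37 (Rule 7).
Holding K37, violet-token, and C2 grants K7 (Rule 2).
Holding K7 and violet-token grants L23 (Rule 9).
black-clearance would need amber-clearance, K37, and T18 (Rule 4), but amber-clearance is never granted.
L23: reached.
gold-token would need black-clearance and K36 (Rule 8), but black-clearance is never granted.
Reached: L23 — 1 of the 3.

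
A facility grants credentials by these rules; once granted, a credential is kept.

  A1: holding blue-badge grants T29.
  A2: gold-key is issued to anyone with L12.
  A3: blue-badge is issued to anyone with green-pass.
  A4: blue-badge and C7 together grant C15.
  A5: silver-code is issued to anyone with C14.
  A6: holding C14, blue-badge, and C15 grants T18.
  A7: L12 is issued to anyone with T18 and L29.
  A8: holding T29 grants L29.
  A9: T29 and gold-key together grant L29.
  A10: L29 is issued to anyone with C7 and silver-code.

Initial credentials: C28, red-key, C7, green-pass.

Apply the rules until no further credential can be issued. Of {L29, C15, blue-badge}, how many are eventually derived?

3

Holding green-pass grants blue-badge (A3).
Holding blue-badge and C7 grants C15 (A4).
Holding blue-badge grants T29 (A1).
Holding T29 grants L29 (A8).
L29: reached.
C15: reached.
blue-badge: reached.
All 3 are reached.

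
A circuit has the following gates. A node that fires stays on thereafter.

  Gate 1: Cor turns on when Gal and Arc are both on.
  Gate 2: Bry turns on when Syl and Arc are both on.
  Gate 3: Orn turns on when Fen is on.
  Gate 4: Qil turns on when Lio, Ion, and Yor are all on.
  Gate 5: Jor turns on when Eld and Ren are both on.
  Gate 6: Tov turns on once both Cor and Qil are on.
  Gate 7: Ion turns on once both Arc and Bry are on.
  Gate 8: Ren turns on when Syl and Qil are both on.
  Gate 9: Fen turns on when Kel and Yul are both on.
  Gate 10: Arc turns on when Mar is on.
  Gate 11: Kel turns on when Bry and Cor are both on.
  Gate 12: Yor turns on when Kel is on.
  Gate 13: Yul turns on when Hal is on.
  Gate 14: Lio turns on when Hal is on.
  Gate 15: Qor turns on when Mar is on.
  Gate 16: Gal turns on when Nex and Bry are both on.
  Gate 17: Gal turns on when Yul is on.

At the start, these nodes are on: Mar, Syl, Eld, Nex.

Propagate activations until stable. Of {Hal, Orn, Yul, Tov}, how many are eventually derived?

0

No rule produces Hal, and it is not given.
Orn would need Fen (Gate 3), but Fen never turns on.
Yul would need Hal (Gate 13), but Hal never turns on.
Tov would need Cor and Qil (Gate 6), but Qil never turns on.
None of the 4 are reached.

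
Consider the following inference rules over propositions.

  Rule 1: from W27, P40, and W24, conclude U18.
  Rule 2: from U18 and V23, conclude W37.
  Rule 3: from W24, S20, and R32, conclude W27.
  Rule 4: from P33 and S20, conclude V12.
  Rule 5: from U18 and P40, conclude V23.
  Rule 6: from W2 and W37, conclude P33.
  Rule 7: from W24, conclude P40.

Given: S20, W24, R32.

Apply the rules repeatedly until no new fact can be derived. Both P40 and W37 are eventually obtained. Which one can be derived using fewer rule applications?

P40

P40: From W24, Rule 7 gives P40. [1 rule application]
W37: W24 holds, so P40 follows (Rule 7). W24, S20, and R32 hold, so W27 follows (Rule 3). From W27, P40, and W24, Rule 1 gives U18. U18 and P40 hold, so V23 follows (Rule 5). From U18 and V23, Rule 2 gives W37. [5 rule applications]
P40 needs fewer.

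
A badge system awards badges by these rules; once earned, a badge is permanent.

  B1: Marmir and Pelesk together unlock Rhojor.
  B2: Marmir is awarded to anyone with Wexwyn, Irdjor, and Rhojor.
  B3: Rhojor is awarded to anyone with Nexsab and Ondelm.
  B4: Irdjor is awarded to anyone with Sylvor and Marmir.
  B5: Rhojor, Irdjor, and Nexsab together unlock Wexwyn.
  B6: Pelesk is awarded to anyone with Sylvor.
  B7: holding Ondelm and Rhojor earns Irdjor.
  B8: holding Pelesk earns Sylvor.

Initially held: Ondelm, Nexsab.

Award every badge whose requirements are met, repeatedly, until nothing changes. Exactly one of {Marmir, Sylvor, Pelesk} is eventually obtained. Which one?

Marmir

With Nexsab and Ondelm, Rhojor is earned (B3).
With Ondelm and Rhojor, Irdjor is earned (B7).
With Rhojor, Irdjor, and Nexsab, Wexwyn is earned (B5).
With Wexwyn, Irdjor, and Rhojor, Marmir is earned (B2).
Sylvor would need Pelesk (B8), but Pelesk is never earned. Pelesk would need Sylvor (B6), but Sylvor is never earned.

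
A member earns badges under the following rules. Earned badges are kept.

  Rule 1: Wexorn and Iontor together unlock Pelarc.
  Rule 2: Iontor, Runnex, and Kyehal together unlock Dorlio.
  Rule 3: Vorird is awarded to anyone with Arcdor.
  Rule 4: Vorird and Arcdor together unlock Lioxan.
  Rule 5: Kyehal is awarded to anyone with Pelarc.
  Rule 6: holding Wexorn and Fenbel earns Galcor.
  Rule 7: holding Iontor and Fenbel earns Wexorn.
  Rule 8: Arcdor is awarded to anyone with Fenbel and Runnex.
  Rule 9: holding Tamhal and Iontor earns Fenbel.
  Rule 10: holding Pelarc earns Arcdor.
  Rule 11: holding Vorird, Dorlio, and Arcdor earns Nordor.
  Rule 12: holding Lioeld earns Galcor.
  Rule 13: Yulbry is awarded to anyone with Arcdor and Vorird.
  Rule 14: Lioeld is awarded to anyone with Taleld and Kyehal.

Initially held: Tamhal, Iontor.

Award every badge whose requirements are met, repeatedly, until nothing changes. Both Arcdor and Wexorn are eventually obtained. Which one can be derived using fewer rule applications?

Wexorn: With Tamhal and Iontor, Fenbel is earned (Rule 9). With Iontor and Fenbel, Wexorn is earned (Rule 7). [2 rule applications]
Arcdor: With Tamhal and Iontor, Fenbel is earned (Rule 9). With Iontor and Fenbel, Wexorn is earned (Rule 7). With Wexorn and Iontor, Pelarc is earned (Rule 1). With Pelarc, Arcdor is earned (Rule 10). [4 rule applications]
Wexorn needs fewer.

Wexorn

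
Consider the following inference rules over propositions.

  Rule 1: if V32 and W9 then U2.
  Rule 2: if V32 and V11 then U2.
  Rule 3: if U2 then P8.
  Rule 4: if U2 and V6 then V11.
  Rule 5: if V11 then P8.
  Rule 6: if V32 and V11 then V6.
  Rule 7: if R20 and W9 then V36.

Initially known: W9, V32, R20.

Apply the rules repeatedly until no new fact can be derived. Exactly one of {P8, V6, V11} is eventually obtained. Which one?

P8

V32 and W9 hold, so U2 follows (Rule 1).
U2 holds, so P8 follows (Rule 3).
V6 would need V32 and V11 (Rule 6), but V11 is never established. V11 would need U2 and V6 (Rule 4), but V6 is never established.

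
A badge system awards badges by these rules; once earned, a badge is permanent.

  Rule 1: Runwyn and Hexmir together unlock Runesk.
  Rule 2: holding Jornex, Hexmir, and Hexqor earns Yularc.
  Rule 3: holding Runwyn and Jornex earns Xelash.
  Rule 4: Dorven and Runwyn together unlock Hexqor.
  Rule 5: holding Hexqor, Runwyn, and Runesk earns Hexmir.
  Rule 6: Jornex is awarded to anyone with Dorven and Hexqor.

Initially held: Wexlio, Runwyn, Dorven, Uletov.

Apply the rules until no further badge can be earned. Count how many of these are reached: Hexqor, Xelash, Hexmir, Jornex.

With Dorven and Runwyn, Hexqor is earned (Rule 4).
With Dorven and Hexqor, Jornex is earned (Rule 6).
With Runwyn and Jornex, Xelash is earned (Rule 3).
Hexqor: reached.
Xelash: reached.
Hexmir would need Hexqor, Runwyn, and Runesk (Rule 5), but Runesk is never earned.
Jornex: reached.
Reached: Hexqor, Xelash, and Jornex — 3 of the 4.

3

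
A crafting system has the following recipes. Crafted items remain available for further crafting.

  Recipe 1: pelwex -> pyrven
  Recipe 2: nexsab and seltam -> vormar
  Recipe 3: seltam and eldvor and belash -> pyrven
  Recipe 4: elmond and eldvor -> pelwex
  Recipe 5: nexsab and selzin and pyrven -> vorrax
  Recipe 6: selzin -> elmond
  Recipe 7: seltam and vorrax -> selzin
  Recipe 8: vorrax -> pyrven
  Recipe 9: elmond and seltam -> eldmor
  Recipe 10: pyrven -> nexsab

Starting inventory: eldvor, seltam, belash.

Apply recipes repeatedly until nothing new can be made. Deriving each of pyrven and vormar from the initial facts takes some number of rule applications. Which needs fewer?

pyrven

pyrven: seltam and eldvor and belash -> pyrven (Recipe 3). [1 rule application]
vormar: Using Recipe 3, seltam, eldvor, and belash make pyrven. pyrven -> nexsab (Recipe 10). Using Recipe 2, nexsab and seltam make vormar. [3 rule applications]
pyrven needs fewer.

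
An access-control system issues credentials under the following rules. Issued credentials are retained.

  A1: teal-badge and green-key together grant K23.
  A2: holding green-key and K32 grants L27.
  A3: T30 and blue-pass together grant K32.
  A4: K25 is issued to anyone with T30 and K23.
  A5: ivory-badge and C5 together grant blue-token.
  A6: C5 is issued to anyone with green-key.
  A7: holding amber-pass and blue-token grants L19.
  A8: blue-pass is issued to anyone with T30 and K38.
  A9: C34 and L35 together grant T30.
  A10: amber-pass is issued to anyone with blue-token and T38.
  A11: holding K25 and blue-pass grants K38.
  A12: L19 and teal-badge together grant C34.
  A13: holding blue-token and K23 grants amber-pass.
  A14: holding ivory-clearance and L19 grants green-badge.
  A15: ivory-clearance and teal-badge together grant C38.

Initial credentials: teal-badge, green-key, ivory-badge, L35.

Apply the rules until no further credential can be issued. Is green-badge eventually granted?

green-badge would need ivory-clearance and L19 (A14), but ivory-clearance is never granted.

No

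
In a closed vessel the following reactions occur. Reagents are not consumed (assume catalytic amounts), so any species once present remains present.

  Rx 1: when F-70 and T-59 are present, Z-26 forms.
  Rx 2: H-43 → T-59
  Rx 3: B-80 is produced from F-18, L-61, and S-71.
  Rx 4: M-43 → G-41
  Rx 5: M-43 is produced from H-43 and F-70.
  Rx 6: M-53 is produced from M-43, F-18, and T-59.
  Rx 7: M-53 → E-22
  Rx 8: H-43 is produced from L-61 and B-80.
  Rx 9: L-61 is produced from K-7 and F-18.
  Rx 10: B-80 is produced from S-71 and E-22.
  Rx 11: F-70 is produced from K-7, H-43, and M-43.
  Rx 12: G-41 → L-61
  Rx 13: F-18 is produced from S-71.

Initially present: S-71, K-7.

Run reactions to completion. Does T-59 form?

S-71 present → F-18 forms (Rx 13).
K-7 and F-18 present → L-61 forms (Rx 9).
F-18, L-61, and S-71 present → B-80 forms (Rx 3).
L-61 and B-80 present → H-43 forms (Rx 8).
H-43 present → T-59 forms (Rx 2).

Yes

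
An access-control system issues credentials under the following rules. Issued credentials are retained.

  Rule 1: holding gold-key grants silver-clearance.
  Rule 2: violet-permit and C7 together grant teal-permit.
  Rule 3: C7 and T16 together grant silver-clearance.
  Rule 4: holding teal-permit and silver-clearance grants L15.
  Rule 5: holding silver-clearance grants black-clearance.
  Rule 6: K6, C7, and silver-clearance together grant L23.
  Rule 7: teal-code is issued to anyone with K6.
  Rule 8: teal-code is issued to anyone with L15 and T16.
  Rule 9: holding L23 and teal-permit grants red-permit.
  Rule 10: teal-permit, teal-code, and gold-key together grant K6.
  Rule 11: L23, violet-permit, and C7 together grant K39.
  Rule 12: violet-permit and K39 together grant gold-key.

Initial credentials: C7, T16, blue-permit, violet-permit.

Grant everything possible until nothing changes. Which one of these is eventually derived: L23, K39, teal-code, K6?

teal-code

Holding C7 and T16 grants silver-clearance (Rule 3).
Holding violet-permit and C7 grants teal-permit (Rule 2).
Holding teal-permit and silver-clearance grants L15 (Rule 4).
Holding L15 and T16 grants teal-code (Rule 8).
K6 would need teal-permit, teal-code, and gold-key (Rule 10), but gold-key is never granted. L23 would need K6, C7, and silver-clearance (Rule 6), but K6 is never granted. K39 would need L23, violet-permit, and C7 (Rule 11), but L23 is never granted.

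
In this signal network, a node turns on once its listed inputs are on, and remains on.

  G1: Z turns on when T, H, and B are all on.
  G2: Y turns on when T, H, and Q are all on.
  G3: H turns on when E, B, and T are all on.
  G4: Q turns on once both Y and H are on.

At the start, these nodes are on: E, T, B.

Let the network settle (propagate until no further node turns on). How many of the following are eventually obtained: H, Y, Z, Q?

G3: E, B, and T on → H on.
G1: T, H, and B on → Z on.
H: reached.
Y would need T, H, and Q (G2), but Q never turns on.
Z: reached.
Q would need Y and H (G4), but Y never turns on.
Reached: H and Z — 2 of the 4.

2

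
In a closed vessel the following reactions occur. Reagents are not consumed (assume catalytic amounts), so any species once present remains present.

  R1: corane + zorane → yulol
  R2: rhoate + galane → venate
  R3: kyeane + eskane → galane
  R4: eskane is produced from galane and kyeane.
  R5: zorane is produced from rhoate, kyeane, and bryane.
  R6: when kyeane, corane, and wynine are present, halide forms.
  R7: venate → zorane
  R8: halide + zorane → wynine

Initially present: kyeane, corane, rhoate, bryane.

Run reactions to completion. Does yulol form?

rhoate, kyeane, and bryane present → zorane forms (R5).
corane and zorane present → yulol forms (R1).

Yes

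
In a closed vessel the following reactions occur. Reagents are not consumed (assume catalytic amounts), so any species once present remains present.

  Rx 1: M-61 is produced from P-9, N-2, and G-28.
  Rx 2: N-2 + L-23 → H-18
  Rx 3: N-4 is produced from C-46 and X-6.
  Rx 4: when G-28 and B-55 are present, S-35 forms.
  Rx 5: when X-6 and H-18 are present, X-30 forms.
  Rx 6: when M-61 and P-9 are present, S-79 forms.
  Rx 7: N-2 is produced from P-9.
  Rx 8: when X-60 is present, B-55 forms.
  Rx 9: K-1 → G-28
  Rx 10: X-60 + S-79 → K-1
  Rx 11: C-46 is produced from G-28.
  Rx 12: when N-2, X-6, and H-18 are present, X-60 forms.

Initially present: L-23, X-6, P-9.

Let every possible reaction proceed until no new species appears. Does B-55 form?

P-9 present → N-2 forms (Rx 7).
N-2 and L-23 present → H-18 forms (Rx 2).
N-2, X-6, and H-18 present → X-60 forms (Rx 12).
X-60 present → B-55 forms (Rx 8).

Yes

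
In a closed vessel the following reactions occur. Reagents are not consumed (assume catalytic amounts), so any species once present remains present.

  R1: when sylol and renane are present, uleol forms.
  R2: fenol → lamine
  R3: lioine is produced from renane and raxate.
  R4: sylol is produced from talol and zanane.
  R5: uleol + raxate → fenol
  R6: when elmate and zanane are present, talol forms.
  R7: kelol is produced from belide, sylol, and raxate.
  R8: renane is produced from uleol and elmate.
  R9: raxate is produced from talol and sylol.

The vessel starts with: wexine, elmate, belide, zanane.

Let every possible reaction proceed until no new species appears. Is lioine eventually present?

lioine would need renane and raxate (R3), but renane never forms.

No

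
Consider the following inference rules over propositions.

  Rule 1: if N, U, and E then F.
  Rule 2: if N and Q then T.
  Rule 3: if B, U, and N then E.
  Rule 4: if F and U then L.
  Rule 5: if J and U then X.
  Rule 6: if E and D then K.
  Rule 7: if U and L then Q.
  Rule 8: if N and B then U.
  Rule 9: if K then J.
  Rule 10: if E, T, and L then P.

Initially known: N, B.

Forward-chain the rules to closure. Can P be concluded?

Yes

N and B hold, so U follows (Rule 8).
From B, U, and N, Rule 3 gives E.
From N, U, and E, Rule 1 gives F.
From F and U, Rule 4 gives L.
From U and L, Rule 7 gives Q.
N and Q hold, so T follows (Rule 2).
E, T, and L hold, so P follows (Rule 10).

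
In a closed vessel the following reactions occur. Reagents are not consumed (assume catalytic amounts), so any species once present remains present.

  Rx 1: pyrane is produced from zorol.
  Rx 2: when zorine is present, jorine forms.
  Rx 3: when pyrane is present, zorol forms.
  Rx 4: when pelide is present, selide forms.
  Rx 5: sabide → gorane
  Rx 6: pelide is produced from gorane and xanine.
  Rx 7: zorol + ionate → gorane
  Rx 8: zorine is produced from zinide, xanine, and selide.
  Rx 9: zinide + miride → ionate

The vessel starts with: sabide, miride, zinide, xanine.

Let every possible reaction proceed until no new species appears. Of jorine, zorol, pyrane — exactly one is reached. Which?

jorine

sabide present → gorane forms (Rx 5).
gorane and xanine present → pelide forms (Rx 6).
pelide present → selide forms (Rx 4).
zinide, xanine, and selide present → zorine forms (Rx 8).
zorine present → jorine forms (Rx 2).
pyrane would need zorol (Rx 1), but zorol never forms. zorol would need pyrane (Rx 3), but pyrane never forms.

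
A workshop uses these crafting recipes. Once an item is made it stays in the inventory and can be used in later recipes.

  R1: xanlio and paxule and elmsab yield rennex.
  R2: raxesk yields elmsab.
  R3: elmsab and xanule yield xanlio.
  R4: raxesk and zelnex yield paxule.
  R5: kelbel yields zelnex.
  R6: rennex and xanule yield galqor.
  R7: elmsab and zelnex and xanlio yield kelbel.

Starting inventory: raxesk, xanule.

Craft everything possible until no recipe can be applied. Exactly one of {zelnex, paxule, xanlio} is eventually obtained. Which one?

xanlio

Using R2, raxesk makes elmsab.
elmsab and xanule → xanlio (R3).
paxule would need raxesk and zelnex (R4), but zelnex is never obtained. zelnex would need kelbel (R5), but kelbel is never obtained.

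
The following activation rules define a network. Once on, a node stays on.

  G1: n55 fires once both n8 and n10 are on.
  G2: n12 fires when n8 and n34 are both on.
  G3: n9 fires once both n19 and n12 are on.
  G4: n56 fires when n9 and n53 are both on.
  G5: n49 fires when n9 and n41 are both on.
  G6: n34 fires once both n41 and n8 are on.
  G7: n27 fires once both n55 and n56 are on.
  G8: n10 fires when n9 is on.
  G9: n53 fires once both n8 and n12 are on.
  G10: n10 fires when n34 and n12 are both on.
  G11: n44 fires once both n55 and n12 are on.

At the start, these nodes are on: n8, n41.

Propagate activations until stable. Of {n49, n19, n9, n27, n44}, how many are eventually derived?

1

n41 and n8 are on, so n34 fires (G6).
n8 and n34 are on, so n12 fires (G2).
G10: n34 and n12 on → n10 on.
n8 and n10 are on, so n55 fires (G1).
n55 and n12 are on, so n44 fires (G11).
n49 would need n9 and n41 (G5), but n9 never turns on.
No rule produces n19, and it is not given.
n9 would need n19 and n12 (G3), but n19 never turns on.
n27 would need n55 and n56 (G7), but n56 never turns on.
n44: reached.
Reached: n44 — 1 of the 5.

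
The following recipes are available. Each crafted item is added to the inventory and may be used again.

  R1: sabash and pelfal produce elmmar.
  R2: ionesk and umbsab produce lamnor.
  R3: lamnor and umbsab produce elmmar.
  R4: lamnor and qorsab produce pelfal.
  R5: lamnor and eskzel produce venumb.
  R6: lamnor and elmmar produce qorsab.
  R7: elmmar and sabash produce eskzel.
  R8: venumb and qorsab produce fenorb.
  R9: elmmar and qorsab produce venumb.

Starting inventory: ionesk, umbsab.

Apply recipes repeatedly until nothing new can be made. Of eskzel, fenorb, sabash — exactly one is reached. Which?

fenorb

Using R2, ionesk and umbsab make lamnor.
Using R3, lamnor and umbsab make elmmar.
Using R6, lamnor and elmmar make qorsab.
Using R9, elmmar and qorsab make venumb.
venumb and qorsab → fenorb (R8).
No rule produces sabash, and it is not given. eskzel would need elmmar and sabash (R7), but sabash is never obtained.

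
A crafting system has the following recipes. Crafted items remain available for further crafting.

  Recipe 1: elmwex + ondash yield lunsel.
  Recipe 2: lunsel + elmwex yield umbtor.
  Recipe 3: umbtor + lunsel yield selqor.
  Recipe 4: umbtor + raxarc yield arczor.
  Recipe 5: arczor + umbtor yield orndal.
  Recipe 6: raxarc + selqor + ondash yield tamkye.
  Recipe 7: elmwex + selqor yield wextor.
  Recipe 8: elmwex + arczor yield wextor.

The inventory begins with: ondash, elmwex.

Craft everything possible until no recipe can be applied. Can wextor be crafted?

Yes

elmwex + ondash → lunsel (Recipe 1).
lunsel + elmwex → umbtor (Recipe 2).
umbtor + lunsel → selqor (Recipe 3).
elmwex + selqor → wextor (Recipe 7).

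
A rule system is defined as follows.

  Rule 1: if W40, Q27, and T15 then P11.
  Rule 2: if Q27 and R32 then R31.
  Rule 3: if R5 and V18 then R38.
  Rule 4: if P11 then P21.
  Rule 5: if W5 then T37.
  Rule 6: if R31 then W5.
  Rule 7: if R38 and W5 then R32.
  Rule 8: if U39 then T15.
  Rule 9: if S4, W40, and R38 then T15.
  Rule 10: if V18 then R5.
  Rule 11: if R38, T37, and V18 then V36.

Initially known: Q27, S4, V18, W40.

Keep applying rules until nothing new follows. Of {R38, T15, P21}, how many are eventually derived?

From V18, Rule 10 gives R5.
From R5 and V18, Rule 3 gives R38.
S4, W40, and R38 hold, so T15 follows (Rule 9).
From W40, Q27, and T15, Rule 1 gives P11.
From P11, Rule 4 gives P21.
R38: reached.
T15: reached.
P21: reached.
All 3 are reached.

3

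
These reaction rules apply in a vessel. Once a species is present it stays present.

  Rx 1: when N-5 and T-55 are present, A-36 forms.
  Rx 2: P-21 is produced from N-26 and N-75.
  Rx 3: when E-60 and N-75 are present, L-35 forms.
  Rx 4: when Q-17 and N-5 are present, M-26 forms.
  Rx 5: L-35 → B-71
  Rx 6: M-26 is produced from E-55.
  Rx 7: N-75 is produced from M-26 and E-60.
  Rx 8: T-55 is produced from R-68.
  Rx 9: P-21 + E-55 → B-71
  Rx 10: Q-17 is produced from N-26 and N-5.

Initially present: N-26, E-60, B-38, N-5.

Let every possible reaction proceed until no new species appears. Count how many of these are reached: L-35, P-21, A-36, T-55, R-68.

N-26 and N-5 present → Q-17 forms (Rx 10).
Q-17 and N-5 present → M-26 forms (Rx 4).
M-26 and E-60 present → N-75 forms (Rx 7).
N-26 and N-75 present → P-21 forms (Rx 2).
E-60 and N-75 present → L-35 forms (Rx 3).
L-35: reached.
P-21: reached.
A-36 would need N-5 and T-55 (Rx 1), but T-55 never forms.
T-55 would need R-68 (Rx 8), but R-68 never forms.
No rule produces R-68, and it is not given.
Reached: L-35 and P-21 — 2 of the 5.

2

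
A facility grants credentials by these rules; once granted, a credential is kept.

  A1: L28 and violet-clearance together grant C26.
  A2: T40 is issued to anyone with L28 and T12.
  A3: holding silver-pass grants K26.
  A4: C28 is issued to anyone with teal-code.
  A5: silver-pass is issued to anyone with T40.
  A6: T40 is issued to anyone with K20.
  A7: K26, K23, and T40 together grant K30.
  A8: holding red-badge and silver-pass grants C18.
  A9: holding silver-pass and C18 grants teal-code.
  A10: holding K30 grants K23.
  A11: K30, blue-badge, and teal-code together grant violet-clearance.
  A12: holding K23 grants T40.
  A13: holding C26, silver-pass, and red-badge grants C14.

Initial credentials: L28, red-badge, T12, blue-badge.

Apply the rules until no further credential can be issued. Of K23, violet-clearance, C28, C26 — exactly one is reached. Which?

Holding L28 and T12 grants T40 (A2).
Holding T40 grants silver-pass (A5).
Holding red-badge and silver-pass grants C18 (A8).
Holding silver-pass and C18 grants teal-code (A9).
Holding teal-code grants C28 (A4).
violet-clearance would need K30, blue-badge, and teal-code (A11), but K30 is never granted. C26 would need L28 and violet-clearance (A1), but violet-clearance is never granted. K23 would need K30 (A10), but K30 is never granted.

C28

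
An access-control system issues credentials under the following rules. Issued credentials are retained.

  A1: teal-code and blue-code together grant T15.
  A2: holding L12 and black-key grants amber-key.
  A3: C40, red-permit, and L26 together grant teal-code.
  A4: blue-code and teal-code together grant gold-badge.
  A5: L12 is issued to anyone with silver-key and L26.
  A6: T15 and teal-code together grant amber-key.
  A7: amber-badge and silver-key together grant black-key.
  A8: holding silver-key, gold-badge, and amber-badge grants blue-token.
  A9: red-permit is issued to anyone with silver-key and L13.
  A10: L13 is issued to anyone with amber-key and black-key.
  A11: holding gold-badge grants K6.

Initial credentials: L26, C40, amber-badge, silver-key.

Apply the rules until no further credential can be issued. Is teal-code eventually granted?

Yes

Holding amber-badge and silver-key grants black-key (A7).
Holding silver-key and L26 grants L12 (A5).
Holding L12 and black-key grants amber-key (A2).
Holding amber-key and black-key grants L13 (A10).
Holding silver-key and L13 grants red-permit (A9).
Holding C40, red-permit, and L26 grants teal-code (A3).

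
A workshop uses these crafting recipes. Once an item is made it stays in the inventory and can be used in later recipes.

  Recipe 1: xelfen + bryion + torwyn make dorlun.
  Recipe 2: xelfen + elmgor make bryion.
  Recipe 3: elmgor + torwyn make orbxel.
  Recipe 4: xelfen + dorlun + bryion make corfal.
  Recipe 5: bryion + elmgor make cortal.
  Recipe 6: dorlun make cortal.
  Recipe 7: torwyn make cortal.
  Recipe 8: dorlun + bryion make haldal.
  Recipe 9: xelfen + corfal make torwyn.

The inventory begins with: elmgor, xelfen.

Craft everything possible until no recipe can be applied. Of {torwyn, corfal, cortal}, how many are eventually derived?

1

Using Recipe 2, xelfen and elmgor make bryion.
bryion + elmgor → cortal (Recipe 5).
torwyn would need xelfen and corfal (Recipe 9), but corfal is never obtained.
corfal would need xelfen, dorlun, and bryion (Recipe 4), but dorlun is never obtained.
cortal: reached.
Reached: cortal — 1 of the 3.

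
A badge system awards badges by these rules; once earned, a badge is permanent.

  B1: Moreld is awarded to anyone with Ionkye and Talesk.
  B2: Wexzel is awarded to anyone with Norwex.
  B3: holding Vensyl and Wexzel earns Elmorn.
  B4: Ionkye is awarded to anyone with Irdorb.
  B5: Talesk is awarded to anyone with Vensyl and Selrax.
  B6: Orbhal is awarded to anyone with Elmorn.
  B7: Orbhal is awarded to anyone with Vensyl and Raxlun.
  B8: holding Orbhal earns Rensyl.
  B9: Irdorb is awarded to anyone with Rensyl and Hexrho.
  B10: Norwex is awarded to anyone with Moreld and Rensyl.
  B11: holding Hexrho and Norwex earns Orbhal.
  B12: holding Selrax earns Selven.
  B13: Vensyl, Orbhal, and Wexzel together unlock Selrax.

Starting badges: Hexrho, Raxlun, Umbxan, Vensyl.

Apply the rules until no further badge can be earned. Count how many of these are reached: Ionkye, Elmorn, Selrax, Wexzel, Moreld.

With Vensyl and Raxlun, Orbhal is earned (B7).
With Orbhal, Rensyl is earned (B8).
With Rensyl and Hexrho, Irdorb is earned (B9).
With Irdorb, Ionkye is earned (B4).
Ionkye: reached.
Elmorn would need Vensyl and Wexzel (B3), but Wexzel is never earned.
Selrax would need Vensyl, Orbhal, and Wexzel (B13), but Wexzel is never earned.
Wexzel would need Norwex (B2), but Norwex is never earned.
Moreld would need Ionkye and Talesk (B1), but Talesk is never earned.
Reached: Ionkye — 1 of the 5.

1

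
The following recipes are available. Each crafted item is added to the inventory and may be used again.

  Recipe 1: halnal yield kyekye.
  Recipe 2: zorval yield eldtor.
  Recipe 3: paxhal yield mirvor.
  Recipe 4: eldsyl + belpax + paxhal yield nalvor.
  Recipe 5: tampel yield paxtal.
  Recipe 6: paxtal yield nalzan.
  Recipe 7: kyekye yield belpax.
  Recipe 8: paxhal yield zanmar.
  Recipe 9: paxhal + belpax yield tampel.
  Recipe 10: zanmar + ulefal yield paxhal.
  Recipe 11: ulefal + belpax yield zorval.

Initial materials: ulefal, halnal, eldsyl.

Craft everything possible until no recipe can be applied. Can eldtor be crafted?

Using Recipe 1, halnal makes kyekye.
Using Recipe 7, kyekye makes belpax.
Using Recipe 11, ulefal and belpax make zorval.
Using Recipe 2, zorval makes eldtor.

Yes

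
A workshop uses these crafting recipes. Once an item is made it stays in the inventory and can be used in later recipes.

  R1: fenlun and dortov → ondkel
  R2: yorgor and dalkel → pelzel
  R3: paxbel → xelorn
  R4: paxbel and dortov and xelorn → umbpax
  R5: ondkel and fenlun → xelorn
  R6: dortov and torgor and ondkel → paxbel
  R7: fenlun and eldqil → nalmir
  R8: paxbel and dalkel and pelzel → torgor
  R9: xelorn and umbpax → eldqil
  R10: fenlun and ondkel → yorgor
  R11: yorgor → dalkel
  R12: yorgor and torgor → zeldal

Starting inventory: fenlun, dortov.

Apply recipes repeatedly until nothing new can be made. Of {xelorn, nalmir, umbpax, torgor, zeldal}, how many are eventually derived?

fenlun and dortov → ondkel (R1).
Using R5, ondkel and fenlun make xelorn.
xelorn: reached.
nalmir would need fenlun and eldqil (R7), but eldqil is never obtained.
umbpax would need paxbel, dortov, and xelorn (R4), but paxbel is never obtained.
torgor would need paxbel, dalkel, and pelzel (R8), but paxbel is never obtained.
zeldal would need yorgor and torgor (R12), but torgor is never obtained.
Reached: xelorn — 1 of the 5.

1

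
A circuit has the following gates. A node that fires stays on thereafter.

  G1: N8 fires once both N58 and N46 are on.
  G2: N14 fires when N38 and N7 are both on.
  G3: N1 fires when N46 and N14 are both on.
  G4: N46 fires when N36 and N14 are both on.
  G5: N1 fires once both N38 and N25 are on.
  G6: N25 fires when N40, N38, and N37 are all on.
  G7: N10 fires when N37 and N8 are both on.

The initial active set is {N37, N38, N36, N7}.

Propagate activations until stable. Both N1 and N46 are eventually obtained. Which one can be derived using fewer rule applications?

N46: N38 and N7 are on, so N14 fires (G2). N36 and N14 are on, so N46 fires (G4). [2 rule applications]
N1: G2: N38 and N7 on → N14 on. G4: N36 and N14 on → N46 on. N46 and N14 are on, so N1 fires (G3). [3 rule applications]
N46 needs fewer.

N46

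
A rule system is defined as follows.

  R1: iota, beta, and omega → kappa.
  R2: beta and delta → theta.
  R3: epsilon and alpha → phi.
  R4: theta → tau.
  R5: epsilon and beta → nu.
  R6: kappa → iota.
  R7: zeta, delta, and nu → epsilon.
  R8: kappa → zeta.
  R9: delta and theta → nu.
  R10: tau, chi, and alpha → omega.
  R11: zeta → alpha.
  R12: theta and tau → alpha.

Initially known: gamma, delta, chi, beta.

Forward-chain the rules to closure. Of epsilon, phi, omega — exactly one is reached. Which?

omega

beta and delta hold, so theta follows (R2).
theta holds, so tau follows (R4).
theta and tau hold, so alpha follows (R12).
From tau, chi, and alpha, R10 gives omega.
epsilon would need zeta, delta, and nu (R7), but zeta is never established. phi would need epsilon and alpha (R3), but epsilon is never established.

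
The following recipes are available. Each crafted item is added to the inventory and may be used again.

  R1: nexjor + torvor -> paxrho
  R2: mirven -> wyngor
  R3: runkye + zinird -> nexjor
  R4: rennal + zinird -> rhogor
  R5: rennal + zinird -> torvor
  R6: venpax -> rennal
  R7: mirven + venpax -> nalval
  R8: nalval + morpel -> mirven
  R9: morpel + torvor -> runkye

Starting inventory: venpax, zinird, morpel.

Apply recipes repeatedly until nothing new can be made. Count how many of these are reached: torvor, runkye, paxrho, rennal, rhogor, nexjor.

Using R6, venpax makes rennal.
Using R5, rennal and zinird make torvor.
Using R4, rennal and zinird make rhogor.
Using R9, morpel and torvor make runkye.
Using R3, runkye and zinird make nexjor.
nexjor + torvor -> paxrho (R1).
torvor: reached.
runkye: reached.
paxrho: reached.
rennal: reached.
rhogor: reached.
nexjor: reached.
All 6 are reached.

6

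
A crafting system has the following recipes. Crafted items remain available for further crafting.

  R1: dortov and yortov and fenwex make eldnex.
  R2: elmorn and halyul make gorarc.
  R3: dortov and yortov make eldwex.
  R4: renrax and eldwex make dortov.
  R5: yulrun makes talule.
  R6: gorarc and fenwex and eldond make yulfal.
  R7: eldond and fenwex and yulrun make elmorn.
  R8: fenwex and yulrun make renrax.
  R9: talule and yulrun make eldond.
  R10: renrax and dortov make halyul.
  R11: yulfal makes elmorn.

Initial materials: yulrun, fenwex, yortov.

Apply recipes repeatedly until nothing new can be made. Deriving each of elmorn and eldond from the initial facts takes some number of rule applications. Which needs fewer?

eldond

eldond: yulrun → talule (R5). Using R9, talule and yulrun make eldond. [2 rule applications]
elmorn: Using R5, yulrun makes talule. talule and yulrun → eldond (R9). eldond and fenwex and yulrun → elmorn (R7). [3 rule applications]
eldond needs fewer.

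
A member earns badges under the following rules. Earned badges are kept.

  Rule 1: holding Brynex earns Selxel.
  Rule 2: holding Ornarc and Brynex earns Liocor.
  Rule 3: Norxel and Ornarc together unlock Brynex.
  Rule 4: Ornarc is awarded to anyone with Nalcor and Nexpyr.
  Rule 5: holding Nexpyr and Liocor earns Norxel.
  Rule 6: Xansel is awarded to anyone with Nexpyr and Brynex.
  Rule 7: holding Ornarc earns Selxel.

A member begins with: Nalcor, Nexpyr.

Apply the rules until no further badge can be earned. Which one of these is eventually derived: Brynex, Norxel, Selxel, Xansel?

With Nalcor and Nexpyr, Ornarc is earned (Rule 4).
With Ornarc, Selxel is earned (Rule 7).
Xansel would need Nexpyr and Brynex (Rule 6), but Brynex is never earned. Brynex would need Norxel and Ornarc (Rule 3), but Norxel is never earned. Norxel would need Nexpyr and Liocor (Rule 5), but Liocor is never earned.

Selxel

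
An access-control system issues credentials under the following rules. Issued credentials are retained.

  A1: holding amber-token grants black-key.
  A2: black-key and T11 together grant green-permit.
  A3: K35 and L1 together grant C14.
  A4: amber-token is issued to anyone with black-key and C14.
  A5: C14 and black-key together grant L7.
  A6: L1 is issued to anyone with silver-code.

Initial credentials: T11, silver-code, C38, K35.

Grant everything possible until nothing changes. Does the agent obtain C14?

Yes

Holding silver-code grants L1 (A6).
Holding K35 and L1 grants C14 (A3).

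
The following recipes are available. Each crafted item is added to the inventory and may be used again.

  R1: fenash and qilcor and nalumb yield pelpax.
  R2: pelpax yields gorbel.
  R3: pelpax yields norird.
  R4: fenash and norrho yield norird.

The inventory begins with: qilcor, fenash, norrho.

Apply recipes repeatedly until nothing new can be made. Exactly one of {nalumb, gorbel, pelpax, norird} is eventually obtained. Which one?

fenash and norrho → norird (R4).
gorbel would need pelpax (R2), but pelpax is never obtained. pelpax would need fenash, qilcor, and nalumb (R1), but nalumb is never obtained. No rule produces nalumb, and it is not given.

norird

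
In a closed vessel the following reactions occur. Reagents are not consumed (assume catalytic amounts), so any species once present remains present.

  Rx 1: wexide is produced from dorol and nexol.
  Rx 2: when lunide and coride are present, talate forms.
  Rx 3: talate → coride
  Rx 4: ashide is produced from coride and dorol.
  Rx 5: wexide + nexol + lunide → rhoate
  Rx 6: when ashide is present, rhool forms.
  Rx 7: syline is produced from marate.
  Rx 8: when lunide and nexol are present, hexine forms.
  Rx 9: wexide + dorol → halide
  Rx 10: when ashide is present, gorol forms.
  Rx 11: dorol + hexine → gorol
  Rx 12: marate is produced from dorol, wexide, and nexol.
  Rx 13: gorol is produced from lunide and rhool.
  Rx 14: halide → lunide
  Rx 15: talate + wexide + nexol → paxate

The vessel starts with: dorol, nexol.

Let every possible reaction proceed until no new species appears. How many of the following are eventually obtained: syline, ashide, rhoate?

2

dorol and nexol present → wexide forms (Rx 1).
dorol, wexide, and nexol present → marate forms (Rx 12).
wexide and dorol present → halide forms (Rx 9).
marate present → syline forms (Rx 7).
halide present → lunide forms (Rx 14).
wexide, nexol, and lunide present → rhoate forms (Rx 5).
syline: reached.
ashide would need coride and dorol (Rx 4), but coride never forms.
rhoate: reached.
Reached: syline and rhoate — 2 of the 3.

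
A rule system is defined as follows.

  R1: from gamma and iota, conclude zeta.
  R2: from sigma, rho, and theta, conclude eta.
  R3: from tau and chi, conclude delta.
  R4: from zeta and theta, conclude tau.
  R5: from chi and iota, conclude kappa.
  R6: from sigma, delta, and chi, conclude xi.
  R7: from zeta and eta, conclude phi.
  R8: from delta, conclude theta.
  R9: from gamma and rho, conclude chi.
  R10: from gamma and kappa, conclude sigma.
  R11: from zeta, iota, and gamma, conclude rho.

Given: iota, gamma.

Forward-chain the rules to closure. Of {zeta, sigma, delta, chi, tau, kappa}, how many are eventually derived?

4

gamma and iota hold, so zeta follows (R1).
From zeta, iota, and gamma, R11 gives rho.
gamma and rho hold, so chi follows (R9).
From chi and iota, R5 gives kappa.
gamma and kappa hold, so sigma follows (R10).
zeta: reached.
sigma: reached.
delta would need tau and chi (R3), but tau is never established.
chi: reached.
tau would need zeta and theta (R4), but theta is never established.
kappa: reached.
Reached: zeta, sigma, chi, and kappa — 4 of the 6.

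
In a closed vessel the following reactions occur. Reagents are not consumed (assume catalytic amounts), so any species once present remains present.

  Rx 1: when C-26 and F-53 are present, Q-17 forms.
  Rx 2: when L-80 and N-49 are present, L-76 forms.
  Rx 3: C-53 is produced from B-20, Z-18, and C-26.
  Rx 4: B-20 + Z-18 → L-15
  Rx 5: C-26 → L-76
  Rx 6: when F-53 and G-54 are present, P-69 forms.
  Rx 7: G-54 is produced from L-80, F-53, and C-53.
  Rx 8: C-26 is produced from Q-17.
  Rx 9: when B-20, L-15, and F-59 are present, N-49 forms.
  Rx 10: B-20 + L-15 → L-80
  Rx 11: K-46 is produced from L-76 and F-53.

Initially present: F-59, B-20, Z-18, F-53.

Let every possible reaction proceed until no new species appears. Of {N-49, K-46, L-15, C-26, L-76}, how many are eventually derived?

B-20 and Z-18 present → L-15 forms (Rx 4).
B-20 and L-15 present → L-80 forms (Rx 10).
B-20, L-15, and F-59 present → N-49 forms (Rx 9).
L-80 and N-49 present → L-76 forms (Rx 2).
L-76 and F-53 present → K-46 forms (Rx 11).
N-49: reached.
K-46: reached.
L-15: reached.
C-26 would need Q-17 (Rx 8), but Q-17 never forms.
L-76: reached.
Reached: N-49, K-46, L-15, and L-76 — 4 of the 5.

4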